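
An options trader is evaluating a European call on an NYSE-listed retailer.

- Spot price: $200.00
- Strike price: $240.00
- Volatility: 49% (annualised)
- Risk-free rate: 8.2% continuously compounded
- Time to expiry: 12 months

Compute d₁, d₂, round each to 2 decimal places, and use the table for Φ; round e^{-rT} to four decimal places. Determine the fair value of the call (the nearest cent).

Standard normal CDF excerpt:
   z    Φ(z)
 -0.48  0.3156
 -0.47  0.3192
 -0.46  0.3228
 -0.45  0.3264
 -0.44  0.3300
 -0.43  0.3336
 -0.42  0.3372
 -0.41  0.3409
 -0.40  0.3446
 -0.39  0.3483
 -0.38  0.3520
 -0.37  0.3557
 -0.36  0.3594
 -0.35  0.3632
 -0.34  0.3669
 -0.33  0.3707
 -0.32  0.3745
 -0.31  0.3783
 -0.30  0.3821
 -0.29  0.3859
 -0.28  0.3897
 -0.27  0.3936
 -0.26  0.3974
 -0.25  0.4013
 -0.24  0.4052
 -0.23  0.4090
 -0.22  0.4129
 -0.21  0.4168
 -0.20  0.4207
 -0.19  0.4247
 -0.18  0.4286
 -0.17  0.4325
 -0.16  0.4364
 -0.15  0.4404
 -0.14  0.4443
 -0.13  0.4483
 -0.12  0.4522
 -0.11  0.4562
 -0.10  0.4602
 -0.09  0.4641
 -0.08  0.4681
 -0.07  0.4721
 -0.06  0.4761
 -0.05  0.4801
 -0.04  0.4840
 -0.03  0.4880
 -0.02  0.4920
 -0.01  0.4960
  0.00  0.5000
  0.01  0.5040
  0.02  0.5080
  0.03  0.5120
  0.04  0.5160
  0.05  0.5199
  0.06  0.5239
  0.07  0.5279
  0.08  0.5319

$31.03

σ√T = 0.49 × 1.0000 = 0.4900
ln(S/K) + (r + σ²/2)T = ln(200/240) + (0.082 + 0.49²/2)·1 = -0.1823 + 0.2021 = 0.0197
d₁ = 0.0197 / 0.4900 = 0.0403 → 0.04
d₂ = d₁ − σ√T = 0.0403 − 0.4900 = -0.4497 → -0.45
exp(−rT) = exp(−0.082·1) = 0.9213
N(d₁) = N(0.04) = 0.5160;  N(d₂) = N(-0.45) = 0.3264
C = 200·0.5160 − 240·0.9213·0.3264 = 103.2000 − 72.1710 = 31.0290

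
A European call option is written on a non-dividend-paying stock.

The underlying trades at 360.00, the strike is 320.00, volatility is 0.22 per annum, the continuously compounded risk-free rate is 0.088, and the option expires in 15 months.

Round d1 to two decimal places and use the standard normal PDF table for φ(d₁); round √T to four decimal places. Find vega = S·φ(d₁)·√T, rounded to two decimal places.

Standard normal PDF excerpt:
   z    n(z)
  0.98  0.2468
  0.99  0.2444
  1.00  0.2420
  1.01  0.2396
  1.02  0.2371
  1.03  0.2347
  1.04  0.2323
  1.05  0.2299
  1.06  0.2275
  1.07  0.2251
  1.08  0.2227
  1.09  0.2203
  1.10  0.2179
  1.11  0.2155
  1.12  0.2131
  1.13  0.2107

92.53

σ√T = 0.22·√1.25 = 0.2460
d₁ = [ln(360/320) + (0.088 + 0.22²/2)·1.25] / 0.2460 = [0.1178 + 0.1402] / 0.2460 = 1.0491 which rounds to 1.05
√T = √1.25 = 1.1180
φ(d₁) = φ(1.05) = 0.2299
vega = S·φ(d₁)·√T = 360·0.2299·1.1180 = 92.5302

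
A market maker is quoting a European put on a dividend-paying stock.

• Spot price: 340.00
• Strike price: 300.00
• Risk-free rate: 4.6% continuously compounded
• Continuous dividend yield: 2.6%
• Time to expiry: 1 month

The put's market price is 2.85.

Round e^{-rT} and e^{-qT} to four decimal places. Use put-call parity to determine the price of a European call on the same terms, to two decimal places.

43.24

exp(−qT) = exp(−0.026·0.08333) = 0.9978;  exp(−rT) = exp(−0.046·0.08333) = 0.9962
Put-call parity: C − P = S·e^(−qT) − K·e^(−rT) = 340·0.9978 − 300·0.9962 = 339.2520 − 298.8600 = 40.3920
C = P + (C − P) = 2.85 + (40.3920) = 43.2420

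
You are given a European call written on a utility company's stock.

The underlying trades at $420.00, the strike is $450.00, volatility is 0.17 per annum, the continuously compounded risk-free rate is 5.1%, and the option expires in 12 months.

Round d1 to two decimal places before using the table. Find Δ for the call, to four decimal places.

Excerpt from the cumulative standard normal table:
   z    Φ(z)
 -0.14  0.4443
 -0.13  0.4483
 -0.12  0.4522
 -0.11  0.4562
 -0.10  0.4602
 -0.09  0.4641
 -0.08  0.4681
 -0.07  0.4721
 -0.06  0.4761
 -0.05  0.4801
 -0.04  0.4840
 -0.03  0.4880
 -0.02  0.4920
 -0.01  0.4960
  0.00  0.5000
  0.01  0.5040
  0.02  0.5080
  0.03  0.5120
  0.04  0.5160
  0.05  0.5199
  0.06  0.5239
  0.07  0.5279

0.4920

σ√T = 0.17 × 1.0000 = 0.1700
ln(S/K) + (r + σ²/2)T = ln(420/450) + (0.051 + 0.17²/2)·1 = -0.0690 + 0.0654 = -0.0035
d₁ = -0.0035 / 0.1700 = -0.0208 ≈ -0.02
N(d₁) = N(-0.02) = 0.4920
Δ_call = N(d₁) = 0.4920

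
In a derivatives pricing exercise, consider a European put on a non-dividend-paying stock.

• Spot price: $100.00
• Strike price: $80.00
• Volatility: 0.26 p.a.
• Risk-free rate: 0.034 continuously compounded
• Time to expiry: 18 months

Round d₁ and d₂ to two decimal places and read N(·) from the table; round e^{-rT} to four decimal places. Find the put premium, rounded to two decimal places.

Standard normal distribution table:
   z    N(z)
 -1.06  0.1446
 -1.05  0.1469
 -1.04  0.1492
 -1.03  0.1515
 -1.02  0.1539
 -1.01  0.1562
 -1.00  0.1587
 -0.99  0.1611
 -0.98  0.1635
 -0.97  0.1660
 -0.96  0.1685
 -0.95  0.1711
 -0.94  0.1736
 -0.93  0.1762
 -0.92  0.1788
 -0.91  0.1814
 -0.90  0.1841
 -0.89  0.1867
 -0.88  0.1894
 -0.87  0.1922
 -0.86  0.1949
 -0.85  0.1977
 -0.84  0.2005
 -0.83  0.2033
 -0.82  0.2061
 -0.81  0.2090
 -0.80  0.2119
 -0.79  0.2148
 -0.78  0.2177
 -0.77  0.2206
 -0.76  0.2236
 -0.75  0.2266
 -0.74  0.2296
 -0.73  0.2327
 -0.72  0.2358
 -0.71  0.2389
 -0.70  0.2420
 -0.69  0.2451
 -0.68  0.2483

$3.01

σ√T = 0.26 × 1.2247 = 0.3184
d₁ = [ln(100/80) + (0.034 + 0.26²/2)·1.5] / 0.3184 = [0.2231 + 0.1017] / 0.3184 = 1.0201 ≈ 1.02
d₂ = d₁ − σ√T = 1.0201 − 0.3184 = 0.7017 ≈ 0.70
e^(−rT) = e^(−0.034·1.5) = 0.9503
N(−d₂) = N(-0.70) = 0.2420;  N(−d₁) = N(-1.02) = 0.1539
P = 80·0.9503·0.2420 − 100·0.1539 = 18.3978 − 15.3900 = 3.0078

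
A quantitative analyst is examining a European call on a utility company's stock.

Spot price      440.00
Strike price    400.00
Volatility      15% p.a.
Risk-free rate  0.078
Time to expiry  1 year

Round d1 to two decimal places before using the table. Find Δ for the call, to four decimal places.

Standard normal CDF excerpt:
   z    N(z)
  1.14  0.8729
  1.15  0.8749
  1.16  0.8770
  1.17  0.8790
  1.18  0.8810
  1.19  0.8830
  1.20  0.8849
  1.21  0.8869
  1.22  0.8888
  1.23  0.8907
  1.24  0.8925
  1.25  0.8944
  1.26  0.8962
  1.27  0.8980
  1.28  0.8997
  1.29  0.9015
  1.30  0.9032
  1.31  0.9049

σ√T = 0.15 × 1.0000 = 0.1500
d₁ = [ln(440/400) + (0.078 + ½·0.15²)·1] / (σ√T) = (0.0953 + 0.0892) / 0.1500 = 1.2304 → 1.23
N(d₁) = N(1.23) = 0.8907
Δ_call = N(d₁) = 0.8907

0.8907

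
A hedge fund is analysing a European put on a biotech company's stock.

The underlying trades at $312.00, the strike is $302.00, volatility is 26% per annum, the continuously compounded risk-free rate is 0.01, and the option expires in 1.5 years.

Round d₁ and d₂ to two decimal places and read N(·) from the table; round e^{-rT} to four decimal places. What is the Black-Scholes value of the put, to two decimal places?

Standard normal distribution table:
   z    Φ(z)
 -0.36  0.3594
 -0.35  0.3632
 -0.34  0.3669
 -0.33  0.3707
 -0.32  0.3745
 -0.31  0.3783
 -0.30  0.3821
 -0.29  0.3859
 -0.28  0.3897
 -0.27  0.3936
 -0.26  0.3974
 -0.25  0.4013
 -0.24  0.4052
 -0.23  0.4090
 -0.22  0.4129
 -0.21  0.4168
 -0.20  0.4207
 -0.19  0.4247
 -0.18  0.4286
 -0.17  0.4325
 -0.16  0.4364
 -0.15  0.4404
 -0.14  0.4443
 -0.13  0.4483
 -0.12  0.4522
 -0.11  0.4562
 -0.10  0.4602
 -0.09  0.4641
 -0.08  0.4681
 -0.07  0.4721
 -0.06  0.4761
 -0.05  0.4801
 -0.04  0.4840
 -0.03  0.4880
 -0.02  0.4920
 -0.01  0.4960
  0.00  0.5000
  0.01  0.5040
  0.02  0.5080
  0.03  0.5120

T = 1.5;  σ√T = 0.3184
ln(S/K) + (r + σ²/2)T = ln(312/302) + (0.01 + 0.26²/2)·1.5 = 0.0326 + 0.0657 = 0.0983
d₁ = 0.0983 / 0.3184 = 0.3086 ⇒ 0.31
d₂ = d₁ − σ√T = 0.3086 − 0.3184 = -0.0098 ⇒ -0.01
exp(−rT) = exp(−0.01·1.5) = 0.9851
P = 302·0.9851·N(0.01) − 312·N(-0.31) = 302·0.9851·0.5040 − 312·0.3783 = 149.9401 − 118.0296 = 31.9105

$31.91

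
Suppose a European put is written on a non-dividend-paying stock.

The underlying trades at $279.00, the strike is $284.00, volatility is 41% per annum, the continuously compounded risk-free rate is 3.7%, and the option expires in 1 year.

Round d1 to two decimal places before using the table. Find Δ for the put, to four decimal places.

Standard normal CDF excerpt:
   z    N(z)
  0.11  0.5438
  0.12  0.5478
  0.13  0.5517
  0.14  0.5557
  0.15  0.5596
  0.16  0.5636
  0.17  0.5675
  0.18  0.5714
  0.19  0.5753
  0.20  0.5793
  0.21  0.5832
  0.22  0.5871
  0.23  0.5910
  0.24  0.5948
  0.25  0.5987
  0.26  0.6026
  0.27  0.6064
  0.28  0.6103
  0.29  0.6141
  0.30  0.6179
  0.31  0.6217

σ√T = 0.41·√1 = 0.4100
d₁ = [ln(279/284) + (0.037 + 0.41²/2)·1] / 0.4100 = [-0.0178 + 0.1210] / 0.4100 = 0.2519 → 0.25
N(d₁) = N(0.25) = 0.5987
Δ_put = N(d₁) − 1 = 0.5987 − 1 = -0.4013

-0.4013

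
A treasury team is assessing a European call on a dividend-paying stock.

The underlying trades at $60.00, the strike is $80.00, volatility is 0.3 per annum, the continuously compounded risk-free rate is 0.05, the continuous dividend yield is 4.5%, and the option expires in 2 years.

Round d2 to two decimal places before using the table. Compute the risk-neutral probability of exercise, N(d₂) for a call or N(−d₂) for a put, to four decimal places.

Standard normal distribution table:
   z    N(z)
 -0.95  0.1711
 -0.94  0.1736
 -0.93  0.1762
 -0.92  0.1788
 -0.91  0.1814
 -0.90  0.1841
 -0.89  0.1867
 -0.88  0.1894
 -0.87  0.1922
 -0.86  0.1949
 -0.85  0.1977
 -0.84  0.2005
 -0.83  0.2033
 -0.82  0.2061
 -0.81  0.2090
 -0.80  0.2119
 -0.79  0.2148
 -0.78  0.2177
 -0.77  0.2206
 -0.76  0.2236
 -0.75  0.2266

σ√T = 0.3 × 1.4142 = 0.4243
d₁ = [ln(60/80) + (0.05 − 0.045 + 0.3²/2)·2] / 0.4243 = [-0.2877 + 0.1000] / 0.4243 = -0.4424 ⇒ -0.44
d₂ = d₁ − σ√T = -0.4424 − 0.4243 = -0.8666 ⇒ -0.87
Risk-neutral Pr[S_T > K] = N(d₂) = N(-0.87) = 0.1922

0.1922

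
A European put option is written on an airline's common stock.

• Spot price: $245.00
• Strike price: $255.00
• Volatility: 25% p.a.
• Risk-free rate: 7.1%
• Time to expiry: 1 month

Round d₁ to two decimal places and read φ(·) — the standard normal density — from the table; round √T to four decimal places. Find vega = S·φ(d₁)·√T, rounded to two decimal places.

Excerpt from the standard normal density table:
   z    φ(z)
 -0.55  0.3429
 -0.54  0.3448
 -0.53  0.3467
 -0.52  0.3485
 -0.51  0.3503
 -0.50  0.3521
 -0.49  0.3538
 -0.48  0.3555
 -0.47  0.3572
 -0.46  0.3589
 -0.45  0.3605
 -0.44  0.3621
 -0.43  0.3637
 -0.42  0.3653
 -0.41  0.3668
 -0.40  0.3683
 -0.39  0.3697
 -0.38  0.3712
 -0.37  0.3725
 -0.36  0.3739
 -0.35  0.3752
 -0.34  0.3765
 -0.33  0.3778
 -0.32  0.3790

25.61

σ√T = 0.25·√0.08333 = 0.0722
d₁ = [ln(245/255) + (0.071 + ½·0.25²)·0.08333] / (σ√T) = (-0.0400 + 0.0085) / 0.0722 = -0.4363 ⇒ -0.44
√T = √0.08333 = 0.2887
φ(d₁) = φ(-0.44) = 0.3621
vega = S·φ(d₁)·√T = 245·0.3621·0.2887 = 25.6119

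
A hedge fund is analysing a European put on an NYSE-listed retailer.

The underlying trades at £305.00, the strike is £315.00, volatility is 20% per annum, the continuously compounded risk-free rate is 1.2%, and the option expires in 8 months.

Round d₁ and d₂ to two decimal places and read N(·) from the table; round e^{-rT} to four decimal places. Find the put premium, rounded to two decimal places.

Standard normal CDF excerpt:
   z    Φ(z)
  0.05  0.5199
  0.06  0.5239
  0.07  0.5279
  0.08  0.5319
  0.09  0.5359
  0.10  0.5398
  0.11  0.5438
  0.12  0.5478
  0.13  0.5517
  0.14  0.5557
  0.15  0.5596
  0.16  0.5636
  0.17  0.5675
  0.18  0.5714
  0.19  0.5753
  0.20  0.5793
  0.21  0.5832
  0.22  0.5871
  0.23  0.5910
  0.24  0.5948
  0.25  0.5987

σ√T = 0.2·√0.6667 = 0.1633
ln(S/K) + (r + σ²/2)T = ln(305/315) + (0.012 + 0.2²/2)·0.6667 = -0.0323 + 0.0213 = -0.0109
d₁ = -0.0109 / 0.1633 = -0.0669 which rounds to -0.07
d₂ = d₁ − σ√T = -0.0669 − 0.1633 = -0.2302 which rounds to -0.23
e^(−rT) = e^(−0.012·0.6667) = 0.9920
N(−d₂) = N(0.23) = 0.5910;  N(−d₁) = N(0.07) = 0.5279
P = 315·0.9920·0.5910 − 305·0.5279 = 184.6757 − 161.0095 = 23.6662

£23.67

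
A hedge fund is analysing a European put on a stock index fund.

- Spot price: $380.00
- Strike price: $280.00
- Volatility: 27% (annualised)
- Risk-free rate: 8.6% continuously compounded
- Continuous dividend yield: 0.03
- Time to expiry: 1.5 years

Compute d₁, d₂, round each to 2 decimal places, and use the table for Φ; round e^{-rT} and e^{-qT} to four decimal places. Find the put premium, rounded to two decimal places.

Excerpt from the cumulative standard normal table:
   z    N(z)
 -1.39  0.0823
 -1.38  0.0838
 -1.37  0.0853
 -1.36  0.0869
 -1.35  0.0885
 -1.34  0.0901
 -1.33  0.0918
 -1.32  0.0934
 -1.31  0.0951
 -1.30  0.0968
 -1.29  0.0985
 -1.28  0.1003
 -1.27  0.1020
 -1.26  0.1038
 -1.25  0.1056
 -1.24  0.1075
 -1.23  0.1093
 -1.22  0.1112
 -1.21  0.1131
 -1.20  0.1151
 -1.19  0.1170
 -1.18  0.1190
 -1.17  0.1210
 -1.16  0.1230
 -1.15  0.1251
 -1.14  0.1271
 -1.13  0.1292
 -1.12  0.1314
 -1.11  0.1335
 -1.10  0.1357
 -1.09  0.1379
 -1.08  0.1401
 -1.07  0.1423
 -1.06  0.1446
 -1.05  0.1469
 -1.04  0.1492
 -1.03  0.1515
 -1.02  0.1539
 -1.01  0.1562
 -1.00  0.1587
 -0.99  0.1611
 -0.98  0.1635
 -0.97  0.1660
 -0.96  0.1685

σ√T = 0.27·√1.5 = 0.3307
ln(S/K) + (r − q + σ²/2)T = ln(380/280) + (0.086 − 0.03 + 0.27²/2)·1.5 = 0.3054 + 0.1387 = 0.4441
d₁ = 0.4441 / 0.3307 = 1.3429 → 1.34
d₂ = d₁ − σ√T = 1.3429 − 0.3307 = 1.0122 → 1.01
exp(−qT) = exp(−0.03·1.5) = 0.9560;  exp(−rT) = exp(−0.086·1.5) = 0.8790
P = 280·0.8790·N(-1.01) − 380·0.9560·N(-1.34) = 280·0.8790·0.1562 − 380·0.9560·0.0901 = 38.4439 − 32.7315 = 5.7124

$5.71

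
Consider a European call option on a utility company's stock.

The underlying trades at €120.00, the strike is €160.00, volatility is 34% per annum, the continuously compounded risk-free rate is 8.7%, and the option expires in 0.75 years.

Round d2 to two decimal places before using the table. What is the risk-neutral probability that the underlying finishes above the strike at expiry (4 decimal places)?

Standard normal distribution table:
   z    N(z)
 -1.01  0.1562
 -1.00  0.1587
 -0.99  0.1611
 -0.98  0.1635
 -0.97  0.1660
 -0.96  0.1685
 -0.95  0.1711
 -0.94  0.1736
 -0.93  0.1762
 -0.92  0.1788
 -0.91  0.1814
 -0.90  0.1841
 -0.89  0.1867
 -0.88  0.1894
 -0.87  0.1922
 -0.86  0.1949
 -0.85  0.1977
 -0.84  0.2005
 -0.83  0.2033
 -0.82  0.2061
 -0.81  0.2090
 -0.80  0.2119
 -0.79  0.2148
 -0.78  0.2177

σ√T = 0.34·√0.75 = 0.2944
d₁ = [ln(120/160) + (0.087 + 0.34²/2)·0.75] / 0.2944 = [-0.2877 + 0.1086] / 0.2944 = -0.6082 ≈ -0.61
d₂ = d₁ − σ√T = -0.6082 − 0.2944 = -0.9026 ≈ -0.90
Risk-neutral Pr[S_T > K] = N(d₂) = N(-0.90) = 0.1841

0.1841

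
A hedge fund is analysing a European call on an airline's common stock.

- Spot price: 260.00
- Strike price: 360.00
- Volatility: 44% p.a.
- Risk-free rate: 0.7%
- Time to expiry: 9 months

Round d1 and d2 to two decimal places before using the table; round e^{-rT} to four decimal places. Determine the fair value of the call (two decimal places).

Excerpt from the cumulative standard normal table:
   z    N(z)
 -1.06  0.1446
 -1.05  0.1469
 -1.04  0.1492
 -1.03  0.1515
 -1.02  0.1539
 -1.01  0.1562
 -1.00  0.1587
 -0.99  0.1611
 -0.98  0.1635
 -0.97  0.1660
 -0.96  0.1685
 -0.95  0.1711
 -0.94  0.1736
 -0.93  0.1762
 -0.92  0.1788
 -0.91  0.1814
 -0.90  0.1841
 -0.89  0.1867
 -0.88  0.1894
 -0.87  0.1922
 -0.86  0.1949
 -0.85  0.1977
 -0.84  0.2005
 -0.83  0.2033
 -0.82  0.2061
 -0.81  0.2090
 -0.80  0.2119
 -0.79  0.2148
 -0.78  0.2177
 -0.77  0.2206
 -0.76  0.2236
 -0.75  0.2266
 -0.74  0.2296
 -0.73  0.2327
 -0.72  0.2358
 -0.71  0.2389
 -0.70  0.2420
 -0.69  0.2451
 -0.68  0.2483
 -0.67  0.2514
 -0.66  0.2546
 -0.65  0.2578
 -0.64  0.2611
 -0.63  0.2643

12.77

T = 0.75;  σ√T = 0.3811
d₁ = [ln(260/360) + (0.007 + ½·0.44²)·0.75] / (σ√T) = (-0.3254 + 0.0779) / 0.3811 = -0.6497 ⇒ -0.65
d₂ = -0.6497 − 0.3811 = -1.0308 ⇒ -1.03
exp(−rT) = exp(−0.007·0.75) = 0.9948
N(d₁) = N(-0.65) = 0.2578;  N(d₂) = N(-1.03) = 0.1515
C = 260·0.2578 − 360·0.9948·0.1515 = 67.0280 − 54.2564 = 12.7716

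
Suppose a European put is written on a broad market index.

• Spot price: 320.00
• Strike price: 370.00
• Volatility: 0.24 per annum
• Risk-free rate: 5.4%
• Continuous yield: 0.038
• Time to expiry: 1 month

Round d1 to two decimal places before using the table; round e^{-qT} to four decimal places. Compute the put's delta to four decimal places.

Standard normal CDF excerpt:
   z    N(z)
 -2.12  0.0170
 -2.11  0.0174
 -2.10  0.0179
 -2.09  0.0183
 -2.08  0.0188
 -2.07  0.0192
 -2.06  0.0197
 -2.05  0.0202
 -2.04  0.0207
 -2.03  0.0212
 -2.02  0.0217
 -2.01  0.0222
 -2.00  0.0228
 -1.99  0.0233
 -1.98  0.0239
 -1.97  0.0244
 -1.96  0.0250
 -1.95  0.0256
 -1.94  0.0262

T = 0.08333;  σ√T = 0.0693
d₁ = [ln(320/370) + (0.054 − 0.038 + 0.24²/2)·0.08333] / 0.0693 = [-0.1452 + 0.0037] / 0.0693 = -2.0416 which rounds to -2.04
N(d₁) = N(-2.04) = 0.0207
Δ_put = exp(−qT)·(N(d₁) − 1) = 0.9968·(0.0207 − 1) = -0.9762

-0.9762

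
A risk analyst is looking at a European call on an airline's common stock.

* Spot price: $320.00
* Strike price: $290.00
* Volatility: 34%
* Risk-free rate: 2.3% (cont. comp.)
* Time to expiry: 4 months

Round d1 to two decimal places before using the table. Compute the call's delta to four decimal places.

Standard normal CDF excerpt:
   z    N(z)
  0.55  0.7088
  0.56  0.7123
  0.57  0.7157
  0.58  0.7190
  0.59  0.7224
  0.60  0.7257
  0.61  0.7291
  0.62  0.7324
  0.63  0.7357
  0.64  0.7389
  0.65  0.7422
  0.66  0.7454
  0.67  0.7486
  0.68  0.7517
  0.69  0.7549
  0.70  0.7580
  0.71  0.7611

σ√T = 0.34 × 0.5774 = 0.1963
ln(S/K) + (r + σ²/2)T = ln(320/290) + (0.023 + 0.34²/2)·0.3333 = 0.0984 + 0.0269 = 0.1254
d₁ = 0.1254 / 0.1963 = 0.6387 ≈ 0.64
N(d₁) = N(0.64) = 0.7389
Δ_call = N(d₁) = 0.7389

0.7389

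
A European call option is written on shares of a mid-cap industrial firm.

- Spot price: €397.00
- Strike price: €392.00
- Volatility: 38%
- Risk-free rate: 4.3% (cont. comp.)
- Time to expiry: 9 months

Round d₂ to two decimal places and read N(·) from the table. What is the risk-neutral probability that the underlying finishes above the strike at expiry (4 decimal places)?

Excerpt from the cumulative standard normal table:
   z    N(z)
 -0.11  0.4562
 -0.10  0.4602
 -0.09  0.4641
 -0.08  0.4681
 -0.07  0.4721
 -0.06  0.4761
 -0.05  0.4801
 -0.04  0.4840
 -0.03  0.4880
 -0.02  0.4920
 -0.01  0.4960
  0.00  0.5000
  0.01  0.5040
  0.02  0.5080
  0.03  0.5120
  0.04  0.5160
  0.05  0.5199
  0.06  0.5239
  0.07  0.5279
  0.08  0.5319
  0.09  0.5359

σ√T = 0.38 × 0.8660 = 0.3291
d₁ = [ln(397/392) + (0.043 + ½·0.38²)·0.75] / (σ√T) = (0.0127 + 0.0864) / 0.3291 = 0.3011 ≈ 0.30
d₂ = 0.3011 − 0.3291 = -0.0280 ≈ -0.03
Risk-neutral Pr[S_T > K] = N(d₂) = N(-0.03) = 0.4880

0.4880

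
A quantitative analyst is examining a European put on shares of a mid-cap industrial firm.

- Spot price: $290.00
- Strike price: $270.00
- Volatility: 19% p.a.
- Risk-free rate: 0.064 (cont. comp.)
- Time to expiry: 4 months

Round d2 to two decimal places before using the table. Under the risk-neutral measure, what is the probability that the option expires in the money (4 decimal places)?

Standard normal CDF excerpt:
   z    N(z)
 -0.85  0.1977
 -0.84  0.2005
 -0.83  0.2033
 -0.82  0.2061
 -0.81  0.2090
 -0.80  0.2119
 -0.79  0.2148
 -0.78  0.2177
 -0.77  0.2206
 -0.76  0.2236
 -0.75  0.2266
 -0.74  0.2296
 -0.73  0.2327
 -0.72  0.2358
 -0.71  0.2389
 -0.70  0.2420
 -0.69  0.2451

0.2148

σ√T = 0.19 × 0.5774 = 0.1097
d₁ = [ln(290/270) + (0.064 + 0.19²/2)·0.3333] / 0.1097 = [0.0715 + 0.0273] / 0.1097 = 0.9007 which rounds to 0.90
d₂ = d₁ − σ√T = 0.9007 − 0.1097 = 0.7911 which rounds to 0.79
Pr(exercise) under Q = N(−d₂) = N(-0.79) = 0.2148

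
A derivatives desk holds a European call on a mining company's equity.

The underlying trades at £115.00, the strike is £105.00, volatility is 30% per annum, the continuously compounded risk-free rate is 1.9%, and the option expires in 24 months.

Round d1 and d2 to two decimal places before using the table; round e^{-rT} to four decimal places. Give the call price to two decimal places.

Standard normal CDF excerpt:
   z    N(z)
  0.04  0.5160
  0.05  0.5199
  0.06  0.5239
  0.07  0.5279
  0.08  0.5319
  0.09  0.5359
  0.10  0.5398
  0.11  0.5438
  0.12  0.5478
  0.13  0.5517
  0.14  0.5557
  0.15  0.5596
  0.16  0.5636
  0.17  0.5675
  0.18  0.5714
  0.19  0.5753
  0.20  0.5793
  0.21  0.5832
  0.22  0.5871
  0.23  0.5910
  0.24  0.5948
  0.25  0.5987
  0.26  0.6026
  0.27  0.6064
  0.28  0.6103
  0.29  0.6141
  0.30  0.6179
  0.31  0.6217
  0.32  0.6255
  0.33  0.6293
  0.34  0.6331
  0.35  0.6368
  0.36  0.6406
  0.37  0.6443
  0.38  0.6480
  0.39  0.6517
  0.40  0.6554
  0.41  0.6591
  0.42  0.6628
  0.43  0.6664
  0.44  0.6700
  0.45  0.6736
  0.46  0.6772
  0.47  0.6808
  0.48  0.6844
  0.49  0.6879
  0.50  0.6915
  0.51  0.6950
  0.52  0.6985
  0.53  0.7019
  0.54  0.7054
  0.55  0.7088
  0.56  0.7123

£26.16

T = 2;  σ√T = 0.4243
ln(S/K) + (r + σ²/2)T = ln(115/105) + (0.019 + 0.3²/2)·2 = 0.0910 + 0.1280 = 0.2190
d₁ = 0.2190 / 0.4243 = 0.5161 which rounds to 0.52
d₂ = d₁ − σ√T = 0.5161 − 0.4243 = 0.0919 which rounds to 0.09
e^(−rT) = e^(−0.019·2) = 0.9627
C = 115·N(0.52) − 105·0.9627·N(0.09) = 115·0.6985 − 105·0.9627·0.5359 = 80.3275 − 54.1706 = 26.1569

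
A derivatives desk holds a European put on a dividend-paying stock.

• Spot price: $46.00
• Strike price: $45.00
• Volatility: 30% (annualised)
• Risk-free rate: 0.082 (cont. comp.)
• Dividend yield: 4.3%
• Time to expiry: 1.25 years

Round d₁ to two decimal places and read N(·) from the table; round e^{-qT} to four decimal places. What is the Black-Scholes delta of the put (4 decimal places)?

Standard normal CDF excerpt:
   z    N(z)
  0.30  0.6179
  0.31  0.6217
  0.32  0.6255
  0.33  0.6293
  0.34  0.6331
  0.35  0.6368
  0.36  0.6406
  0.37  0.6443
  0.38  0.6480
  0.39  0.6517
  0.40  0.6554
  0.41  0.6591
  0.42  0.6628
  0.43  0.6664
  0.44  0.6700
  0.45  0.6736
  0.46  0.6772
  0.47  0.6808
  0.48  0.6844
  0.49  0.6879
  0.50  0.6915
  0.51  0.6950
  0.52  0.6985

-0.3336

σ√T = 0.3 × 1.1180 = 0.3354
d₁ = [ln(46/45) + (0.082 − 0.043 + ½·0.3²)·1.25] / (σ√T) = (0.0220 + 0.1050) / 0.3354 = 0.3786 → 0.38
N(d₁) = N(0.38) = 0.6480
Δ_put = e^(−qT)·(N(d₁) − 1) = 0.9477·(0.6480 − 1) = -0.3336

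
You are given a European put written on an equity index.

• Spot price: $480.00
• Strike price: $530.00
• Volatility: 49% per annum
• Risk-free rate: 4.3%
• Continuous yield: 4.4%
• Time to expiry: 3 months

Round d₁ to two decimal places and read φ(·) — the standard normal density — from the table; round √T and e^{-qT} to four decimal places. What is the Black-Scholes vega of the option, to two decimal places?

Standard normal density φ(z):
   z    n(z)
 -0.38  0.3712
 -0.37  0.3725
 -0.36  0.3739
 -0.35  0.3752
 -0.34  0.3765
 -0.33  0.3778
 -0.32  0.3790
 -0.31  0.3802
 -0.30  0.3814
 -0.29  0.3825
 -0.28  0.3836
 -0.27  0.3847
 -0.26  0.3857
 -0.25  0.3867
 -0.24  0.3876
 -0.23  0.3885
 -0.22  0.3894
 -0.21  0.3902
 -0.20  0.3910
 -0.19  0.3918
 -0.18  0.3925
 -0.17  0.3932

σ√T = 0.49·√0.25 = 0.2450
ln(S/K) + (r − q + σ²/2)T = ln(480/530) + (0.043 − 0.044 + 0.49²/2)·0.25 = -0.0991 + 0.0298 = -0.0693
d₁ = -0.0693 / 0.2450 = -0.2830 → -0.28
√T = √0.25 = 0.5000
φ(d₁) = φ(-0.28) = 0.3836
e^(−qT) = e^(−0.044·0.25) = 0.9891
vega = S·e^(−qT)·φ(d₁)·√T = 480·0.9891·0.3836·0.5000 = 91.0605

91.06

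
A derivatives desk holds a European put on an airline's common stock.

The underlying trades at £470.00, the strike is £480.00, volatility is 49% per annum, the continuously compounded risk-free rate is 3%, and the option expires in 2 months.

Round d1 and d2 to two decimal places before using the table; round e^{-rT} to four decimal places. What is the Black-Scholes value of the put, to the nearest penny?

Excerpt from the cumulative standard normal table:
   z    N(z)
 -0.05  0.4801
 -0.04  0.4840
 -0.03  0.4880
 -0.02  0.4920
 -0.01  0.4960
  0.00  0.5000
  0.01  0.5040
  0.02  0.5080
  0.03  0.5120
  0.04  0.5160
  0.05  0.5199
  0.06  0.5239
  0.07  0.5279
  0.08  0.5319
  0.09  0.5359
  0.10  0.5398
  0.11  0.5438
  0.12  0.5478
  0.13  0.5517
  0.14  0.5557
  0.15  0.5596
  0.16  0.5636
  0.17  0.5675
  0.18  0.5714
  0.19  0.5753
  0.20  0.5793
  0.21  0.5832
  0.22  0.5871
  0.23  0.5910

σ√T = 0.49 × 0.4082 = 0.2000
d₁ = [ln(470/480) + (0.03 + 0.49²/2)·0.1667] / 0.2000 = [-0.0211 + 0.0250] / 0.2000 = 0.0198 which rounds to 0.02
d₂ = d₁ − σ√T = 0.0198 − 0.2000 = -0.1803 which rounds to -0.18
e^(−rT) = e^(−0.03·0.1667) = 0.9950
N(−d₂) = N(0.18) = 0.5714;  N(−d₁) = N(-0.02) = 0.4920
P = 480·0.9950·0.5714 − 470·0.4920 = 272.9006 − 231.2400 = 41.6606

£41.66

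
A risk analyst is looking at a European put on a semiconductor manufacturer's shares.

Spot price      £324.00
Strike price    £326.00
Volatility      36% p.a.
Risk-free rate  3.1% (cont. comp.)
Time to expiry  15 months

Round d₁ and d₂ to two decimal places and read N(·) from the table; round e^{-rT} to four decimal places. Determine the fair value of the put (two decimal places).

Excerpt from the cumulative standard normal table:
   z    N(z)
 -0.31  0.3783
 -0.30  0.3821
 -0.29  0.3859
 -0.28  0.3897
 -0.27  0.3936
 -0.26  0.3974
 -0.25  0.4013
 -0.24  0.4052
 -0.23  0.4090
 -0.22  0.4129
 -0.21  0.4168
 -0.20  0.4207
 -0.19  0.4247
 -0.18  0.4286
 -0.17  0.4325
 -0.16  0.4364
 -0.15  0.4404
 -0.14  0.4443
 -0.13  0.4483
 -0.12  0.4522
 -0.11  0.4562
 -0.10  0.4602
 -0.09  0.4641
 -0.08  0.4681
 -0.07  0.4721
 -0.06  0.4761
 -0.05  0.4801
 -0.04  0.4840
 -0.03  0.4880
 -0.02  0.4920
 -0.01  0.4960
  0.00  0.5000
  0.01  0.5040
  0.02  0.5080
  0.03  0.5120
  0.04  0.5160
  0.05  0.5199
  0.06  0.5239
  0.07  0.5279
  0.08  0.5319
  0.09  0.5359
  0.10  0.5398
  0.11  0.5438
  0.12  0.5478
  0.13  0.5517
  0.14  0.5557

£45.53

T = 1.25;  σ√T = 0.4025
d₁ = [ln(324/326) + (0.031 + 0.36²/2)·1.25] / 0.4025 = [-0.0062 + 0.1197] / 0.4025 = 0.2822 ⇒ 0.28
d₂ = d₁ − σ√T = 0.2822 − 0.4025 = -0.1203 ⇒ -0.12
e^(−rT) = e^(−0.031·1.25) = 0.9620
N(−d₂) = N(0.12) = 0.5478;  N(−d₁) = N(-0.28) = 0.3897
P = 326·0.9620·0.5478 − 324·0.3897 = 171.7967 − 126.2628 = 45.5339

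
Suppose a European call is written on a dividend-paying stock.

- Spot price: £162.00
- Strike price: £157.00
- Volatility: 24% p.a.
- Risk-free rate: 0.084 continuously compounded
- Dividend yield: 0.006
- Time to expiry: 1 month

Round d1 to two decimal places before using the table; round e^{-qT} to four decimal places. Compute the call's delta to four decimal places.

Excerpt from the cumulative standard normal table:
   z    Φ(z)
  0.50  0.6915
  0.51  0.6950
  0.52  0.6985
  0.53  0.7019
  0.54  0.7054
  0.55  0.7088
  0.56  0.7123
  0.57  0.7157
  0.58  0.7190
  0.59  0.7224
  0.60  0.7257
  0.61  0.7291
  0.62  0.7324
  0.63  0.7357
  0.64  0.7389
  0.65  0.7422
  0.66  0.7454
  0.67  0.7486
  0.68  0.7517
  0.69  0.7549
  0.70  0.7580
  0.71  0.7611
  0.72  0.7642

σ√T = 0.24 × 0.2887 = 0.0693
d₁ = [ln(162/157) + (0.084 − 0.006 + 0.24²/2)·0.08333] / 0.0693 = [0.0314 + 0.0089] / 0.0693 = 0.5810 → 0.58
N(d₁) = N(0.58) = 0.7190
Δ_call = e^(−qT)·N(d₁) = 0.9995·0.7190 = 0.7186

0.7186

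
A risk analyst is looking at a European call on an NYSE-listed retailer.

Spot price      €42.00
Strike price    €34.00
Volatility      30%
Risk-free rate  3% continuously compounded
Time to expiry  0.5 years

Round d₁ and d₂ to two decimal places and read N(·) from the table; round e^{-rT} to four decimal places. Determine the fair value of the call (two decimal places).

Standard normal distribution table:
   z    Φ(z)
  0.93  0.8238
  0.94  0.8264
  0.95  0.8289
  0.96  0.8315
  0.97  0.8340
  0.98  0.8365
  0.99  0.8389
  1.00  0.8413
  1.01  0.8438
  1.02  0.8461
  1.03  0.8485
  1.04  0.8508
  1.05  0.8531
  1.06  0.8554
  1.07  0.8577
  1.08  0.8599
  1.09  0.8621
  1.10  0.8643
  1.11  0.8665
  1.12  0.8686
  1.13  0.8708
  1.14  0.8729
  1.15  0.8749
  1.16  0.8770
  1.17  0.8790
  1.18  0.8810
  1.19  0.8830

T = 0.5;  σ√T = 0.2121
d₁ = [ln(42/34) + (0.03 + 0.3²/2)·0.5] / 0.2121 = [0.2113 + 0.0375] / 0.2121 = 1.1729 ≈ 1.17
d₂ = d₁ − σ√T = 1.1729 − 0.2121 = 0.9608 ≈ 0.96
exp(−rT) = exp(−0.03·0.5) = 0.9851
C = 42·N(1.17) − 34·0.9851·N(0.96) = 42·0.8790 − 34·0.9851·0.8315 = 36.9180 − 27.8498 = 9.0682

€9.07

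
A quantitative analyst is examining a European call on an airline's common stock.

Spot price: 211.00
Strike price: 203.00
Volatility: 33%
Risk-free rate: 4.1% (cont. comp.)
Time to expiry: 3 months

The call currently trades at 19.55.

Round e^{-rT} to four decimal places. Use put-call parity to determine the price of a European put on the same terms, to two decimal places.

9.48

exp(−rT) = exp(−0.041·0.25) = 0.9898
Put-call parity: C − P = S − K·e^(−rT) = 211 − 203·0.9898 = 211 − 200.9294 = 10.0706
P = C − (C − P) = 19.55 − (10.0706) = 9.4794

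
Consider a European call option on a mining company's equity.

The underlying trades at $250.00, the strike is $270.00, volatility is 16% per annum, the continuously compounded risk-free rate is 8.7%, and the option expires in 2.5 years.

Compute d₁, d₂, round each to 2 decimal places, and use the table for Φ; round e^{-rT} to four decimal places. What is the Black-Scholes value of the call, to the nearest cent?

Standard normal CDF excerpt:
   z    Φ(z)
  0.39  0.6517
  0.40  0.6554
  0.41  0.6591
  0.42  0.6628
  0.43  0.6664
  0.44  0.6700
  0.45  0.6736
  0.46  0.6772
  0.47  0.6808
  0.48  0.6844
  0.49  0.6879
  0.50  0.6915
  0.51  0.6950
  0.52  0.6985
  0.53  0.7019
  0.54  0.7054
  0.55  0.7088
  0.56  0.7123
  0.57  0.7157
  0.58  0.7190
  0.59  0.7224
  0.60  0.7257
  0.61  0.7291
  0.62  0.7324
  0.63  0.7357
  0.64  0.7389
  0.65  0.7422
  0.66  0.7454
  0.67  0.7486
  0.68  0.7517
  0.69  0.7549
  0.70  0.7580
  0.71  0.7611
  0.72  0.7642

$43.17

σ√T = 0.16·√2.5 = 0.2530
d₁ = [ln(250/270) + (0.087 + 0.16²/2)·2.5] / 0.2530 = [-0.0770 + 0.2495] / 0.2530 = 0.6820 which rounds to 0.68
d₂ = d₁ − σ√T = 0.6820 − 0.2530 = 0.4290 which rounds to 0.43
e^(−rT) = e^(−0.087·2.5) = 0.8045
N(d₁) = N(0.68) = 0.7517;  N(d₂) = N(0.43) = 0.6664
C = 250·0.7517 − 270·0.8045·0.6664 = 187.9250 − 144.7521 = 43.1729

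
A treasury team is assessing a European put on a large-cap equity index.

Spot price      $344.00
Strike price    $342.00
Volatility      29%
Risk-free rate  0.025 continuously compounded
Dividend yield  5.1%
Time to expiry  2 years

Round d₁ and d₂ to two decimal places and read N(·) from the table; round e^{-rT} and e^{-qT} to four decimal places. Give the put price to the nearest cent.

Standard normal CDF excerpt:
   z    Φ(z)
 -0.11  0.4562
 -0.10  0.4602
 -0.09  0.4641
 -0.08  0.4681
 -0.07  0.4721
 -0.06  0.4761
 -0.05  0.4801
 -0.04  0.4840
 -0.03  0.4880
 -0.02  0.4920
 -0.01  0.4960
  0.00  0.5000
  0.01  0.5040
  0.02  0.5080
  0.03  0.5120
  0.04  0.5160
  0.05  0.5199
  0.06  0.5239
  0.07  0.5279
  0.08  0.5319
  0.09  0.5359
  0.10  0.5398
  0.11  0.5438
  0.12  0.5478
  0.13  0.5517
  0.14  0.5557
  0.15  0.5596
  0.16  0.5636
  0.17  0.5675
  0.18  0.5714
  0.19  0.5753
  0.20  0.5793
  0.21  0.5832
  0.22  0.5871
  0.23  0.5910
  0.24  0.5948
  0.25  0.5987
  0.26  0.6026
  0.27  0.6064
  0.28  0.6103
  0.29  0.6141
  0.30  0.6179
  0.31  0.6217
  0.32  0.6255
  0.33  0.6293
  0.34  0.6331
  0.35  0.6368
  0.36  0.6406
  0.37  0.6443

$59.32

σ√T = 0.29·√2 = 0.4101
d₁ = [ln(344/342) + (0.025 − 0.051 + 0.29²/2)·2] / 0.4101 = [0.0058 + 0.0321] / 0.4101 = 0.0925 → 0.09
d₂ = d₁ − σ√T = 0.0925 − 0.4101 = -0.3176 → -0.32
exp(−qT) = exp(−0.051·2) = 0.9030;  exp(−rT) = exp(−0.025·2) = 0.9512
P = 342·0.9512·N(0.32) − 344·0.9030·N(-0.09) = 342·0.9512·0.6255 − 344·0.9030·0.4641 = 203.4817 − 144.1643 = 59.3173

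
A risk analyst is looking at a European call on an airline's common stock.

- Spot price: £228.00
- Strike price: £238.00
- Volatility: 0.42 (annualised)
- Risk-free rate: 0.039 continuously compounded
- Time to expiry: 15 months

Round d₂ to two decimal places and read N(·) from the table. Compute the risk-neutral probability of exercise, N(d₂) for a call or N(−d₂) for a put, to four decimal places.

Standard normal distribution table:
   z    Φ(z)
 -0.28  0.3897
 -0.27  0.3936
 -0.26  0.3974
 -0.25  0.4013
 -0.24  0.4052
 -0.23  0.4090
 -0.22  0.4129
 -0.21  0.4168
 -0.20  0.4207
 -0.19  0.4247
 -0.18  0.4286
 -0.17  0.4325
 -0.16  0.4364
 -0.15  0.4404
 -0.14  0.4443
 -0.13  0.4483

0.4129

T = 1.25;  σ√T = 0.4696
ln(S/K) + (r + σ²/2)T = ln(228/238) + (0.039 + 0.42²/2)·1.25 = -0.0429 + 0.1590 = 0.1161
d₁ = 0.1161 / 0.4696 = 0.2472 which rounds to 0.25
d₂ = d₁ − σ√T = 0.2472 − 0.4696 = -0.2224 which rounds to -0.22
Risk-neutral Pr[S_T > K] = N(d₂) = N(-0.22) = 0.4129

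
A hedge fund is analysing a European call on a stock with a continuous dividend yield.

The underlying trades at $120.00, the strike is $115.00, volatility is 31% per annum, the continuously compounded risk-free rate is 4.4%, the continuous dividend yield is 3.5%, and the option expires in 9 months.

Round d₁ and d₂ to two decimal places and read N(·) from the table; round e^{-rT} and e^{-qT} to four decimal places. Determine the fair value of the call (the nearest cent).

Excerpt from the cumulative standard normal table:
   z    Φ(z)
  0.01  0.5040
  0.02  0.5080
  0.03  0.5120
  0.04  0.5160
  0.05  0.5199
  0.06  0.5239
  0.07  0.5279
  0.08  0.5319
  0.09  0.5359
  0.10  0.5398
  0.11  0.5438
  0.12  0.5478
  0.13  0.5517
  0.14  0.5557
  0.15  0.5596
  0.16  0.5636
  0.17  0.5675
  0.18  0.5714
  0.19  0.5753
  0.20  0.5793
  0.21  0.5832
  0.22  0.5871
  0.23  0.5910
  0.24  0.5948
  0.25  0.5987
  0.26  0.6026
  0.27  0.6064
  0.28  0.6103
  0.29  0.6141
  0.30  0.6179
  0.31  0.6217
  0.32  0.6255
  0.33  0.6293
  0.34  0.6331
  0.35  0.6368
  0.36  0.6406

σ√T = 0.31·√0.75 = 0.2685
d₁ = [ln(120/115) + (0.044 − 0.035 + 0.31²/2)·0.75] / 0.2685 = [0.0426 + 0.0428] / 0.2685 = 0.3179 which rounds to 0.32
d₂ = d₁ − σ√T = 0.3179 − 0.2685 = 0.0494 which rounds to 0.05
e^(−qT) = e^(−0.035·0.75) = 0.9741;  e^(−rT) = e^(−0.044·0.75) = 0.9675
N(d₁) = N(0.32) = 0.6255;  N(d₂) = N(0.05) = 0.5199
C = 120·0.9741·0.6255 − 115·0.9675·0.5199 = 73.1159 − 57.8454 = 15.2706

$15.27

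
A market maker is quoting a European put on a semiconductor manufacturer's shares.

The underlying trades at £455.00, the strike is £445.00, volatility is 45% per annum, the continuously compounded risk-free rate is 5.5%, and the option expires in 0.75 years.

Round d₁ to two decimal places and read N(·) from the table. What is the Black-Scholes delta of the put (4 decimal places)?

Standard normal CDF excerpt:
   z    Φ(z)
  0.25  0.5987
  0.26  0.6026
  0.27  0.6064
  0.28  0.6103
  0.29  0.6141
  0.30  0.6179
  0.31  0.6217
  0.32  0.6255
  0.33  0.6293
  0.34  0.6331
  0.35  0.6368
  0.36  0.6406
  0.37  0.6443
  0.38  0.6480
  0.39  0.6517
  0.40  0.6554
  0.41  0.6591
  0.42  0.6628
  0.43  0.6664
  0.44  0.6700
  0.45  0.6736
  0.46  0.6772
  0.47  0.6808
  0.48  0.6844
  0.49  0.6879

T = 0.75;  σ√T = 0.3897
d₁ = [ln(455/445) + (0.055 + 0.45²/2)·0.75] / 0.3897 = [0.0222 + 0.1172] / 0.3897 = 0.3577 → 0.36
N(d₁) = N(0.36) = 0.6406
Δ_put = N(d₁) − 1 = 0.6406 − 1 = -0.3594

-0.3594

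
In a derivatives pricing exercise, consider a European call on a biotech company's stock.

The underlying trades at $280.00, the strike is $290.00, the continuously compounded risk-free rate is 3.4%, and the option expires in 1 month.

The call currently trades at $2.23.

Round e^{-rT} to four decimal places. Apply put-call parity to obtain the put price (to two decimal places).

$11.42

e^(−rT) = e^(−0.034·0.08333) = 0.9972
Put-call parity: C − P = S − K·e^(−rT) = 280 − 290·0.9972 = 280 − 289.1880 = -9.1880
P = C − (C − P) = 2.23 − (-9.1880) = 11.4180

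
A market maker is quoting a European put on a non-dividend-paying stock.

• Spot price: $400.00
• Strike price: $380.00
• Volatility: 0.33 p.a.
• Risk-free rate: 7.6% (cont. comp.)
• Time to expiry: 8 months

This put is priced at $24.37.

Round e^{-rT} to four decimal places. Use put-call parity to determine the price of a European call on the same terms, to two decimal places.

$63.14

exp(−rT) = exp(−0.076·0.6667) = 0.9506
Put-call parity: C − P = S − K·e^(−rT) = 400 − 380·0.9506 = 400 − 361.2280 = 38.7720
C = P + (C − P) = 24.37 + (38.7720) = 63.1420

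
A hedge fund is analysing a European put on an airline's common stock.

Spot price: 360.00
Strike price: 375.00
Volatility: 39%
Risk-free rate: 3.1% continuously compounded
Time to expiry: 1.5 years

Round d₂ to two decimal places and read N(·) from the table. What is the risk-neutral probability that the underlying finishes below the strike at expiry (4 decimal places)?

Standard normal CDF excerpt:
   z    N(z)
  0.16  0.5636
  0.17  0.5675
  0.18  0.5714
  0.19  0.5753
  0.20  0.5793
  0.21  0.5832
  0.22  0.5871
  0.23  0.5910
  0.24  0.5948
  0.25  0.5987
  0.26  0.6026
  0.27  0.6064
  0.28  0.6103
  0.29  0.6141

0.5910

σ√T = 0.39·√1.5 = 0.4777
ln(S/K) + (r + σ²/2)T = ln(360/375) + (0.031 + 0.39²/2)·1.5 = -0.0408 + 0.1606 = 0.1198
d₁ = 0.1198 / 0.4777 = 0.2507 ⇒ 0.25
d₂ = d₁ − σ√T = 0.2507 − 0.4777 = -0.2269 ⇒ -0.23
Risk-neutral Pr[S_T < K] = N(−d₂) = N(0.23) = 0.5910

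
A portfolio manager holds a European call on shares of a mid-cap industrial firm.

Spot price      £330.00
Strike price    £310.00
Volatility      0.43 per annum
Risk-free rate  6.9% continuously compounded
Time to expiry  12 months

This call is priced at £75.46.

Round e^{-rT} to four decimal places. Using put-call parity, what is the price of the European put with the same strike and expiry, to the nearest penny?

£34.78

exp(−rT) = exp(−0.069·1) = 0.9333
Put-call parity: C − P = S − K·e^(−rT) = 330 − 310·0.9333 = 330 − 289.3230 = 40.6770
P = C − (C − P) = 75.46 − (40.6770) = 34.7830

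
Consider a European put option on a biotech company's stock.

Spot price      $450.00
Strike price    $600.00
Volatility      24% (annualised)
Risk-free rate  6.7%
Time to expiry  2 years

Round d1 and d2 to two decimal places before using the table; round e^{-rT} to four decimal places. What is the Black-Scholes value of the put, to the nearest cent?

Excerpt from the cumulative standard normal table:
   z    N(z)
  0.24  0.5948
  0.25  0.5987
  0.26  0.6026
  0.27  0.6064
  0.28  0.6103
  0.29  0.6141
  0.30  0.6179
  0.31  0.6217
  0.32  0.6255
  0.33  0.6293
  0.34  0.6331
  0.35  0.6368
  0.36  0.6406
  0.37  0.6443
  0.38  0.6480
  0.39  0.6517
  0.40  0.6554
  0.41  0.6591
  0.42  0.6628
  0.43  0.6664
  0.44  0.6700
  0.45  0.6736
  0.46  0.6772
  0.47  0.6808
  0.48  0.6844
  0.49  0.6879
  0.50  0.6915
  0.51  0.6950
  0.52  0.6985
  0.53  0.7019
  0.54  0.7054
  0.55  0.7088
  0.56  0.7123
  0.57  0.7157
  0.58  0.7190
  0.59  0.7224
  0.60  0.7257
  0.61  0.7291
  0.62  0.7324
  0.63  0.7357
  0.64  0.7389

T = 2;  σ√T = 0.3394
ln(S/K) + (r + σ²/2)T = ln(450/600) + (0.067 + 0.24²/2)·2 = -0.2877 + 0.1916 = -0.0961
d₁ = -0.0961 / 0.3394 = -0.2831 → -0.28
d₂ = d₁ − σ√T = -0.2831 − 0.3394 = -0.6225 → -0.62
exp(−rT) = exp(−0.067·2) = 0.8746
N(−d₂) = N(0.62) = 0.7324;  N(−d₁) = N(0.28) = 0.6103
P = 600·0.8746·0.7324 − 450·0.6103 = 384.3342 − 274.6350 = 109.6992

$109.70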